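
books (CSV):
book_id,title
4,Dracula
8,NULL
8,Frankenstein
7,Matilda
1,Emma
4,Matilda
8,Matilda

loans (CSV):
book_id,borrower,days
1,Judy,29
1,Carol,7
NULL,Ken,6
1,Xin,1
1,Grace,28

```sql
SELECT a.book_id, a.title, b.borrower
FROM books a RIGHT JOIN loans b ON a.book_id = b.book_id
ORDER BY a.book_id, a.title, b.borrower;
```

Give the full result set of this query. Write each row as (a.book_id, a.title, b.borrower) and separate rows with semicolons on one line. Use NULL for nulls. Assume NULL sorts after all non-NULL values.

(1, Emma, Carol); (1, Emma, Grace); (1, Emma, Judy); (1, Emma, Xin); (NULL, NULL, Ken)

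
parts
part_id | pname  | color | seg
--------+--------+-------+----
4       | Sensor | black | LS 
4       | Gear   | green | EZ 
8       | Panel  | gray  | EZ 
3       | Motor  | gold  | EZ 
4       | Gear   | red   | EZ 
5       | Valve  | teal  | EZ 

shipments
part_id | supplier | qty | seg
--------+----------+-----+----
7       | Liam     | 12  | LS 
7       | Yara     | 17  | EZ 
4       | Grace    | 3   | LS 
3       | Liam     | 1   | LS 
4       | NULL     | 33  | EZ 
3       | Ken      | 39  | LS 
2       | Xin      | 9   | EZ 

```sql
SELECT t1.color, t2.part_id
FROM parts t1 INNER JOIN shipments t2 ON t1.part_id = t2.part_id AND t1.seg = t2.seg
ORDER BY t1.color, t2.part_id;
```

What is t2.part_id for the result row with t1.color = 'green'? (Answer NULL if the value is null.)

INNER JOIN keeps only pairs where the ON condition holds.
Matching on t1.part_id = t2.part_id AND t1.seg = t2.seg.
- t1 (part_id=4, seg=LS) pairs with 1 row(s) of t2.
- t1 (part_id=4, seg=EZ) pairs with 1 row(s) of t2.
- t1 (part_id=8, seg=EZ) has no partner → excluded.
- t1 (part_id=3, seg=EZ) has no partner → excluded.
- t1 (part_id=4, seg=EZ) pairs with 1 row(s) of t2.
- t1 (part_id=5, seg=EZ) has no partner → excluded.

4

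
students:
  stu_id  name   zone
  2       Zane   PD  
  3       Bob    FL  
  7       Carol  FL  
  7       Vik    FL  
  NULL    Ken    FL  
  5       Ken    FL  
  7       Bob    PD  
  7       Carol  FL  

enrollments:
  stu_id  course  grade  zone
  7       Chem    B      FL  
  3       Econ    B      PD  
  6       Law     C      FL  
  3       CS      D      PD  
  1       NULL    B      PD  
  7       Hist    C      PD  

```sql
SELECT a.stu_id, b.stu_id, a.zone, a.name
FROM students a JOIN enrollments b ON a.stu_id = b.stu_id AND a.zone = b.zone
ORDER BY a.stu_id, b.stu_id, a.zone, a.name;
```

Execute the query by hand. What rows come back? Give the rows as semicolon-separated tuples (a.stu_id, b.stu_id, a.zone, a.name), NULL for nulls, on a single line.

(7, 7, FL, Carol); (7, 7, FL, Carol); (7, 7, FL, Vik); (7, 7, PD, Bob)

INNER JOIN keeps only pairs where the ON condition holds.
Matching on a.stu_id = b.stu_id AND a.zone = b.zone. A NULL in a compared column never satisfies the condition.
Matched pairs: 4.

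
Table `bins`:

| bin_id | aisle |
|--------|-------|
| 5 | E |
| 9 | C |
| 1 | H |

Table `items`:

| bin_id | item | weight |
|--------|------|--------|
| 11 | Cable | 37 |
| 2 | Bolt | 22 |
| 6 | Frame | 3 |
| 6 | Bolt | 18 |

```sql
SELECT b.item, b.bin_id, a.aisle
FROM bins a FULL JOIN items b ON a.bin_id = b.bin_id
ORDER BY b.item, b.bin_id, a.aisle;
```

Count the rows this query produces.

7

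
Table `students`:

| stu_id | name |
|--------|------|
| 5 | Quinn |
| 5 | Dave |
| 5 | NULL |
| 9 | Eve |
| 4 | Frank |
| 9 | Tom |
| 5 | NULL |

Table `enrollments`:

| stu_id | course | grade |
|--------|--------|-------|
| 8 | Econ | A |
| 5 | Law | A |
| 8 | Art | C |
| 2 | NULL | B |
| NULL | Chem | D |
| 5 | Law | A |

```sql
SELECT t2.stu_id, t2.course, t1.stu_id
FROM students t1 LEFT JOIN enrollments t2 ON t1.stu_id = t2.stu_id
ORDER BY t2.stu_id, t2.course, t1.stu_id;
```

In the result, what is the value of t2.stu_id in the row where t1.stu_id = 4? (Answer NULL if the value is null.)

NULL

LEFT JOIN keeps every row from `students`; unmatched rows get NULL for `enrollments`'s columns.
Matching on t1.stu_id = t2.stu_id. A NULL in a compared column never satisfies the condition.
- t1 row (stu_id=5): matches 2 t2 row(s) → 2 output row(s).
- t1 row (stu_id=5): matches 2 t2 row(s) → 2 output row(s).
- t1 row (stu_id=5): matches 2 t2 row(s) → 2 output row(s).
- t1 row (stu_id=9): no match → kept, t2 columns NULL.
- t1 row (stu_id=4): no match → kept, t2 columns NULL.
- t1 row (stu_id=9): no match → kept, t2 columns NULL.
- t1 row (stu_id=5): matches 2 t2 row(s) → 2 output row(s).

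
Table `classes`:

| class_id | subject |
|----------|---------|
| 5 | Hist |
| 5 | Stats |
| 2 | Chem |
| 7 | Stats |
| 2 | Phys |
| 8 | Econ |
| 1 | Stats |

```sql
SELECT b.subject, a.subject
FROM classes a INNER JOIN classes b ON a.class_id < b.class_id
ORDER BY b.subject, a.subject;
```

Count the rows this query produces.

19

INNER JOIN keeps only pairs where the ON condition holds.
Matching on a.class_id < b.class_id.
Matched pairs: 19.
Total: 19 rows.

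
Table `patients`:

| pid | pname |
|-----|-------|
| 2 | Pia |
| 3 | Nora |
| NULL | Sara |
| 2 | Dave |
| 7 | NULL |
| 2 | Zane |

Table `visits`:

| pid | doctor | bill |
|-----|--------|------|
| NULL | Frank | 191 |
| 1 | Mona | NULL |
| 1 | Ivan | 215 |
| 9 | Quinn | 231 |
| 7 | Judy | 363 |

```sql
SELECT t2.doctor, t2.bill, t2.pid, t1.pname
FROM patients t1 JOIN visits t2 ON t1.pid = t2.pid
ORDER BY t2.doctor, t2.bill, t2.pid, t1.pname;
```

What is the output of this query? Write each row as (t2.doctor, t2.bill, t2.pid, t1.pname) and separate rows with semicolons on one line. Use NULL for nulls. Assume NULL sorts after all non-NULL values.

INNER JOIN keeps only pairs where the ON condition holds.
Matching on t1.pid = t2.pid. A NULL in a compared column never satisfies the condition.
Matched pairs: 1.

(Judy, 363, 7, NULL)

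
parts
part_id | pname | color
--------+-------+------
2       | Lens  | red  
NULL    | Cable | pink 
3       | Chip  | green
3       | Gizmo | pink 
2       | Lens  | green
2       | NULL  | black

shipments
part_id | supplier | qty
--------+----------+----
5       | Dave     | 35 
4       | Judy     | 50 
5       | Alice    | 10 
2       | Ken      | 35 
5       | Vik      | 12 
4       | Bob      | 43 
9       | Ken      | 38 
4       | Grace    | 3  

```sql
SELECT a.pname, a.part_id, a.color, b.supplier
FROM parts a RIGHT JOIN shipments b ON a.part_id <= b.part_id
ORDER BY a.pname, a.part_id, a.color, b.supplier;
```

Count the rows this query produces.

RIGHT JOIN keeps every row from `shipments`; unmatched rows get NULL for `parts`'s columns.
Matching on a.part_id <= b.part_id. A NULL in a compared column never satisfies the condition.
Matched pairs: 38; unmatched b rows kept: 0.
Total: 38 rows.

38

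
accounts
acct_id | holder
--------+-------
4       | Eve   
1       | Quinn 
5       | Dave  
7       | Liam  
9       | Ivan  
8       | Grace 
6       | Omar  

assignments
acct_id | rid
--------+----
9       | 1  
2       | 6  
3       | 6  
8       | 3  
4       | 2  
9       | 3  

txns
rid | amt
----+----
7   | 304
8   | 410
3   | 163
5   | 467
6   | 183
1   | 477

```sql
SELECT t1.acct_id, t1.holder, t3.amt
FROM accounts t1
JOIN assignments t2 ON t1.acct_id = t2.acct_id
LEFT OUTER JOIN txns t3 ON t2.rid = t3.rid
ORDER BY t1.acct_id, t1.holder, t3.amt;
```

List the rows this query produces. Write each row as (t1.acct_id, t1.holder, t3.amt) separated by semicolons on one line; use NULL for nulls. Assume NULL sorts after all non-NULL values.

Evaluate left to right. First `accounts t1 INNER JOIN assignments t2` on acct_id: 4 row(s).
Then LEFT JOIN `txns t3` on rid: each of those 4 rows is kept; rows whose t2.rid has no match in t3 get NULL for t3's columns.

(4, Eve, NULL); (8, Grace, 163); (9, Ivan, 163); (9, Ivan, 477)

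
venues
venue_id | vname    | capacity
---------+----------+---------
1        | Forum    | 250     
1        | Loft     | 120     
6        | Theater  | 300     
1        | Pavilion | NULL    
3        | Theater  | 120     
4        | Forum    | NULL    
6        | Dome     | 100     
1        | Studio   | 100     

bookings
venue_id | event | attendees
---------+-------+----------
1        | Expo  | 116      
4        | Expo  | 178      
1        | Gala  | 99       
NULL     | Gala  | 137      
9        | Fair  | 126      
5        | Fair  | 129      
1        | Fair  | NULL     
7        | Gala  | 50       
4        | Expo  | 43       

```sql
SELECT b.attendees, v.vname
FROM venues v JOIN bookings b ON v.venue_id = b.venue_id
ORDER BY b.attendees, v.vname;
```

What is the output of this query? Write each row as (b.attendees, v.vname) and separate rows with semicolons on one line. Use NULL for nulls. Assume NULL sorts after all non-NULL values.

INNER JOIN keeps only pairs where the ON condition holds.
Matching on v.venue_id = b.venue_id. A NULL in a compared column never satisfies the condition.
Matched pairs: 14.

(43, Forum); (99, Forum); (99, Loft); (99, Pavilion); (99, Studio); (116, Forum); (116, Loft); (116, Pavilion); (116, Studio); (178, Forum); (NULL, Forum); (NULL, Loft); (NULL, Pavilion); (NULL, Studio)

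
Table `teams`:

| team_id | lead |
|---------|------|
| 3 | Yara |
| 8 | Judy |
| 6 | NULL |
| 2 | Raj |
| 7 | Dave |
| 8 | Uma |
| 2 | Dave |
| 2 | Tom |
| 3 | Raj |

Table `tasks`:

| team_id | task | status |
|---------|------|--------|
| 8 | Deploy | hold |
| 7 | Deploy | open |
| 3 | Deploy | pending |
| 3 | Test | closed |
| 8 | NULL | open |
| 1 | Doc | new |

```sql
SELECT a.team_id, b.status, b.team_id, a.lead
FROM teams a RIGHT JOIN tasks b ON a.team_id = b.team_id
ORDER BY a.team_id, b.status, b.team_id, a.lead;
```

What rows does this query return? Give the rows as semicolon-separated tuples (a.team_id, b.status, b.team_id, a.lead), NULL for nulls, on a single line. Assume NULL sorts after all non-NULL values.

RIGHT JOIN keeps every row from `tasks`; unmatched rows get NULL for `teams`'s columns.
Matching on a.team_id = b.team_id.
Matched pairs: 9; unmatched b rows kept: 1.

(3, closed, 3, Raj); (3, closed, 3, Yara); (3, pending, 3, Raj); (3, pending, 3, Yara); (7, open, 7, Dave); (8, hold, 8, Judy); (8, hold, 8, Uma); (8, open, 8, Judy); (8, open, 8, Uma); (NULL, new, 1, NULL)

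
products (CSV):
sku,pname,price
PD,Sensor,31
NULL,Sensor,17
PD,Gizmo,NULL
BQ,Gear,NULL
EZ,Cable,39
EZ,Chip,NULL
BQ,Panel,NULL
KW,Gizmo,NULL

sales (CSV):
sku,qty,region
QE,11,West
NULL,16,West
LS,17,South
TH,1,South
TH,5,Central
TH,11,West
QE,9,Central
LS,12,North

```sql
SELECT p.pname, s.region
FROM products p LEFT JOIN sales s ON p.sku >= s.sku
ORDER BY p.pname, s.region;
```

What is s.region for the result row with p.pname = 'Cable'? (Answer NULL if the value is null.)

NULL

LEFT JOIN keeps every row from `products`; unmatched rows get NULL for `sales`'s columns.
Matching on p.sku >= s.sku. A NULL in a compared column never satisfies the condition.
- p (sku=PD) pairs with 2 row(s) of s.
- p (sku=NULL) has no partner → padded with NULL.
- p (sku=PD) pairs with 2 row(s) of s.
- p (sku=BQ) has no partner → padded with NULL.
- p (sku=EZ) has no partner → padded with NULL.
- p (sku=EZ) has no partner → padded with NULL.
- p (sku=BQ) has no partner → padded with NULL.
- p (sku=KW) has no partner → padded with NULL.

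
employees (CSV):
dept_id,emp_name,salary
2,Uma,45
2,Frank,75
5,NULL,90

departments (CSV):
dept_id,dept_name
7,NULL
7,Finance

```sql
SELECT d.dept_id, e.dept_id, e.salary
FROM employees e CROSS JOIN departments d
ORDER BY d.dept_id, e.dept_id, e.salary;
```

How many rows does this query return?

6

CROSS JOIN pairs every row of `employees` with every row of `departments`: 3 × 2 = 6 rows.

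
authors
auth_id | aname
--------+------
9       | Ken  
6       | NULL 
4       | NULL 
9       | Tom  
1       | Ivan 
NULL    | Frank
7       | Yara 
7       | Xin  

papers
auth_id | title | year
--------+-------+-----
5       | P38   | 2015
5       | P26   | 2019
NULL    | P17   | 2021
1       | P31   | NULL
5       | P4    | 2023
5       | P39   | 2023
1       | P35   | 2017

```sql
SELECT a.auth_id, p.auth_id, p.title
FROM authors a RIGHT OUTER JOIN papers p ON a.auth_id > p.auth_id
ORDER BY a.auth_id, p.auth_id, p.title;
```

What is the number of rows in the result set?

33

RIGHT JOIN keeps every row from `papers`; unmatched rows get NULL for `authors`'s columns.
Matching on a.auth_id > p.auth_id. A NULL in a compared column never satisfies the condition.
- a[0] auth_id=9 → 6 match(es) in p → 6 row(s).
- a[1] auth_id=6 → 6 match(es) in p → 6 row(s).
- a[2] auth_id=4 → 2 match(es) in p → 2 row(s).
- a[3] auth_id=9 → 6 match(es) in p → 6 row(s).
- a[4] auth_id=1 → no match.
- a[5] auth_id=NULL → no match.
- a[6] auth_id=7 → 6 match(es) in p → 6 row(s).
- a[7] auth_id=7 → 6 match(es) in p → 6 row(s).
- 1 row(s) from p found no a partner → padded with NULL.
Total: 32 matched + 1 padded = 33 rows.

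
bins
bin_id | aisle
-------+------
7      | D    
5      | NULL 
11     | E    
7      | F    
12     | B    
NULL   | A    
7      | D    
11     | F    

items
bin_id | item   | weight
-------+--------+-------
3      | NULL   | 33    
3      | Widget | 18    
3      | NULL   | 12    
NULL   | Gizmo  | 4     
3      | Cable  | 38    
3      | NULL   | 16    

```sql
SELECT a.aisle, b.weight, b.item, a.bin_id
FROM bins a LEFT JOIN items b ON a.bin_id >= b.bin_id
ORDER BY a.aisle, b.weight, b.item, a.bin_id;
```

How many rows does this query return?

36

LEFT JOIN keeps every row from `bins`; unmatched rows get NULL for `items`'s columns.
Matching on a.bin_id >= b.bin_id. A NULL in a compared column never satisfies the condition.
- a row (bin_id=7): matches 5 b row(s) → 5 output row(s).
- a row (bin_id=5): matches 5 b row(s) → 5 output row(s).
- a row (bin_id=11): matches 5 b row(s) → 5 output row(s).
- a row (bin_id=7): matches 5 b row(s) → 5 output row(s).
- a row (bin_id=12): matches 5 b row(s) → 5 output row(s).
- a row (bin_id=NULL): no match → kept, b columns NULL.
- a row (bin_id=7): matches 5 b row(s) → 5 output row(s).
- a row (bin_id=11): matches 5 b row(s) → 5 output row(s).
Total: 35 matched + 1 padded = 36 rows.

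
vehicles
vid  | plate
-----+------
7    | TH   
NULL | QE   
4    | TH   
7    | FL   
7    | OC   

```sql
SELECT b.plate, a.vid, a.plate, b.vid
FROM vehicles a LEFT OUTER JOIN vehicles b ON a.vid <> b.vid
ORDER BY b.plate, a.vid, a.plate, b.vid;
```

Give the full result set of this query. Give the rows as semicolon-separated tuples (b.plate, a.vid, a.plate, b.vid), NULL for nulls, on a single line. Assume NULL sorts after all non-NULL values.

LEFT JOIN keeps every row from `vehicles a`; unmatched rows get NULL for `vehicles b`'s columns.
Matching on a.vid <> b.vid. A NULL in a compared column never satisfies the condition.
- a[0] vid=7 → 1 match(es) in b → 1 row(s).
- a[1] vid=NULL → no match; kept with NULLs on the b side.
- a[2] vid=4 → 3 match(es) in b → 3 row(s).
- a[3] vid=7 → 1 match(es) in b → 1 row(s).
- a[4] vid=7 → 1 match(es) in b → 1 row(s).
After projecting and ordering:
b.plate | a.vid | a.plate | b.vid
FL | 4 | TH | 7
OC | 4 | TH | 7
TH | 4 | TH | 7
TH | 7 | FL | 4
TH | 7 | OC | 4
TH | 7 | TH | 4
NULL | NULL | QE | NULL

(FL, 4, TH, 7); (OC, 4, TH, 7); (TH, 4, TH, 7); (TH, 7, FL, 4); (TH, 7, OC, 4); (TH, 7, TH, 4); (NULL, NULL, QE, NULL)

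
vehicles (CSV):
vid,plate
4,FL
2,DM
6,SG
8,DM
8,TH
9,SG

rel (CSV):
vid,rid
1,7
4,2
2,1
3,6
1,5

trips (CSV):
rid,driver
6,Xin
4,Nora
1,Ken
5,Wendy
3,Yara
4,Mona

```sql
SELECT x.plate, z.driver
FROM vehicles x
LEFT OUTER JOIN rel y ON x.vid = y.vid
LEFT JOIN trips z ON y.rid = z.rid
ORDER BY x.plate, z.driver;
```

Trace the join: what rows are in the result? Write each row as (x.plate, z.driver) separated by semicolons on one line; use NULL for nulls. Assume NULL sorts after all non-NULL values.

(DM, Ken); (DM, NULL); (FL, NULL); (SG, NULL); (SG, NULL); (TH, NULL)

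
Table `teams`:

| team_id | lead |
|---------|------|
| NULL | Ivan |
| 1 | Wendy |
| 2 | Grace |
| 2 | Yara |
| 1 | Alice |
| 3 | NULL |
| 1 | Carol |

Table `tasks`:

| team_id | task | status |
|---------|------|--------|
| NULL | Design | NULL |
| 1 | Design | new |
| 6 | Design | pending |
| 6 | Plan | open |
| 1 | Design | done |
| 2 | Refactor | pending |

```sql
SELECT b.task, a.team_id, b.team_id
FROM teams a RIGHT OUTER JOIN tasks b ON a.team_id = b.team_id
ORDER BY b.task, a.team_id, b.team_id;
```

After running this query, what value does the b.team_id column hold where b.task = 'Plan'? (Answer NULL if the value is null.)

6

RIGHT JOIN keeps every row from `tasks`; unmatched rows get NULL for `teams`'s columns.
Matching on a.team_id = b.team_id. A NULL in a compared column never satisfies the condition.
Matched pairs: 8; unmatched b rows kept: 3.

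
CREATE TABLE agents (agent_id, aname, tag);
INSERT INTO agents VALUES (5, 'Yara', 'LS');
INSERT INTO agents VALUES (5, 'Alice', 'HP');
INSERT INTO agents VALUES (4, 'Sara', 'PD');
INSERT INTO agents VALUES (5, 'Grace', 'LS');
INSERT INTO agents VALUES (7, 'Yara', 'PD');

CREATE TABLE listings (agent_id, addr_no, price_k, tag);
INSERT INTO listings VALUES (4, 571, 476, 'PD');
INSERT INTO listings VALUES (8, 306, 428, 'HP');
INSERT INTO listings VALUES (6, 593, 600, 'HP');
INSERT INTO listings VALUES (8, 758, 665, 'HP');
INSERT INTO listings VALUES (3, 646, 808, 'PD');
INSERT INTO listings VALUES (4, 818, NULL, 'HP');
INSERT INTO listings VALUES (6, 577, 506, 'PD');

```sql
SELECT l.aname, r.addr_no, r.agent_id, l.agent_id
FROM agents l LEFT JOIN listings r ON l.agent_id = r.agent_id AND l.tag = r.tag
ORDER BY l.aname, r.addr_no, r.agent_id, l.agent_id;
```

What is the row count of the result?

5

LEFT JOIN keeps every row from `agents`; unmatched rows get NULL for `listings`'s columns.
Matching on l.agent_id = r.agent_id AND l.tag = r.tag.
Matched pairs: 1; unmatched l rows kept: 4.
Total: 1 matched + 4 padded = 5 rows.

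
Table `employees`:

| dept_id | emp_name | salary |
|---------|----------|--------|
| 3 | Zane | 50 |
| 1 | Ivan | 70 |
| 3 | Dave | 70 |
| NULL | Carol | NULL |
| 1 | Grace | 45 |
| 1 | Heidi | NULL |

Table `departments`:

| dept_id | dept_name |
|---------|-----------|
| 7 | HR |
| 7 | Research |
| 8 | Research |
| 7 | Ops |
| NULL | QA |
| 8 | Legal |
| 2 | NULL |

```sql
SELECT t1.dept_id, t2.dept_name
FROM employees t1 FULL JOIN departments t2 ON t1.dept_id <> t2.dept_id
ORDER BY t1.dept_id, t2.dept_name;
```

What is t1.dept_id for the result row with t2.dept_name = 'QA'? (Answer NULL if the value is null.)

NULL

FULL OUTER JOIN keeps every row from both sides; unmatched rows get NULL for the other side's columns.
Matching on t1.dept_id <> t2.dept_id. A NULL in a compared column never satisfies the condition.
- dept_id=3: 6 matching t2 row(s), so 6 row(s) emitted.
- dept_id=1: 6 matching t2 row(s), so 6 row(s) emitted.
- dept_id=3: 6 matching t2 row(s), so 6 row(s) emitted.
- dept_id=NULL: no t2 row matches, row kept with t2 columns NULL.
- dept_id=1: 6 matching t2 row(s), so 6 row(s) emitted.
- dept_id=1: 6 matching t2 row(s), so 6 row(s) emitted.
- 1 row(s) from t2 found no t1 partner → padded with NULL.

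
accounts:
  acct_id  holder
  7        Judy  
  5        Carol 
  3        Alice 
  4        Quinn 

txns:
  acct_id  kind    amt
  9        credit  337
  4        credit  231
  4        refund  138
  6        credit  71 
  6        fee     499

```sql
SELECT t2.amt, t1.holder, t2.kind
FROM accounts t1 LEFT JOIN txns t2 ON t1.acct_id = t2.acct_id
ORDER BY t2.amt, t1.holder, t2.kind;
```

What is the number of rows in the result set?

LEFT JOIN keeps every row from `accounts`; unmatched rows get NULL for `txns`'s columns.
Matching on t1.acct_id = t2.acct_id.
- acct_id=7: no t2 row matches, row kept with t2 columns NULL.
- acct_id=5: no t2 row matches, row kept with t2 columns NULL.
- acct_id=3: no t2 row matches, row kept with t2 columns NULL.
- acct_id=4: 2 matching t2 row(s), so 2 row(s) emitted.
Total: 2 matched + 3 padded = 5 rows.

5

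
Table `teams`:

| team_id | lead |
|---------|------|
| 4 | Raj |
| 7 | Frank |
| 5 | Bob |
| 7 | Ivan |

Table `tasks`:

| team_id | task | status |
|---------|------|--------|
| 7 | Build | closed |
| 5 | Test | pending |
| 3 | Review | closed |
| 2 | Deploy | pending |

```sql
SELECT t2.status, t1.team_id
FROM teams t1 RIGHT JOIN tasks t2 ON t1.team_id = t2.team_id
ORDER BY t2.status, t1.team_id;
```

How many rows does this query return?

RIGHT JOIN keeps every row from `tasks`; unmatched rows get NULL for `teams`'s columns.
Matching on t1.team_id = t2.team_id.
- t1[0] team_id=4 → no match.
- t1[1] team_id=7 → 1 match(es) in t2 → 1 row(s).
- t1[2] team_id=5 → 1 match(es) in t2 → 1 row(s).
- t1[3] team_id=7 → 1 match(es) in t2 → 1 row(s).
- plus 2 unmatched t2 row(s), each kept with NULL t1 columns.
Total: 3 matched + 2 padded = 5 rows.

5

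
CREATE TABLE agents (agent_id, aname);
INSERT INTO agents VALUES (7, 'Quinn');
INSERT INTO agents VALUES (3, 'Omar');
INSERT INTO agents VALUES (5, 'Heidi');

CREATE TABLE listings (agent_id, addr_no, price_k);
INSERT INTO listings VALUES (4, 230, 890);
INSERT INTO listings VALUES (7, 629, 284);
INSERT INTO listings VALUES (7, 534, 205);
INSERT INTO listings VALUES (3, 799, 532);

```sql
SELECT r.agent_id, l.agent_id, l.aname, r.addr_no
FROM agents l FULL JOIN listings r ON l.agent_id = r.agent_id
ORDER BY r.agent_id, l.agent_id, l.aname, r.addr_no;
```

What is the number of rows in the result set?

FULL OUTER JOIN keeps every row from both sides; unmatched rows get NULL for the other side's columns.
Matching on l.agent_id = r.agent_id.
- agent_id=7: 2 matching r row(s), so 2 row(s) emitted.
- agent_id=3: 1 matching r row(s), so 1 row(s) emitted.
- agent_id=5: no r row matches, row kept with r columns NULL.
- 1 row(s) from r found no l partner → padded with NULL.
Total: 3 matched + 2 padded = 5 rows.

5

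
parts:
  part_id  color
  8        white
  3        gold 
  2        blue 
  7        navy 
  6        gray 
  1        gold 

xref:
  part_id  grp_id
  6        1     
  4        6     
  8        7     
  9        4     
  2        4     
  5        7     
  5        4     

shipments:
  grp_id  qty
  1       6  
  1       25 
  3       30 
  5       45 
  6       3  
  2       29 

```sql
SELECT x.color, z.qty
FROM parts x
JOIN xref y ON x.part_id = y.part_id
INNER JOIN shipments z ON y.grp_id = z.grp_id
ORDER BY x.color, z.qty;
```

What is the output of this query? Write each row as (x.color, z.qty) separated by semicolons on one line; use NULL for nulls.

Evaluate left to right. First `parts x INNER JOIN xref y` on part_id: 3 row(s).
Then INNER JOIN `shipments z` on grp_id: keep only rows whose y.grp_id appears in z.

(gray, 6); (gray, 25)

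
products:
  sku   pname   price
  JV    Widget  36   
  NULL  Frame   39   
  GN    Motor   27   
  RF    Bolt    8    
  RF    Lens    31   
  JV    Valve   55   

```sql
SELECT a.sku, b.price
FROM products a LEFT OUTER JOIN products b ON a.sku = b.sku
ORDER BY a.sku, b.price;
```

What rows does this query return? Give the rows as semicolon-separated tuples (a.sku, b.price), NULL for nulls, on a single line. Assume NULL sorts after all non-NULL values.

(GN, 27); (JV, 36); (JV, 36); (JV, 55); (JV, 55); (RF, 8); (RF, 8); (RF, 31); (RF, 31); (NULL, NULL)

LEFT JOIN keeps every row from `products a`; unmatched rows get NULL for `products b`'s columns.
Matching on a.sku = b.sku. A NULL in a compared column never satisfies the condition.
- sku=JV: 2 matching b row(s), so 2 row(s) emitted.
- sku=NULL: no b row matches, row kept with b columns NULL.
- sku=GN: 1 matching b row(s), so 1 row(s) emitted.
- sku=RF: 2 matching b row(s), so 2 row(s) emitted.
- sku=RF: 2 matching b row(s), so 2 row(s) emitted.
- sku=JV: 2 matching b row(s), so 2 row(s) emitted.
After projecting and ordering:
a.sku | b.price
GN | 27
JV | 36
JV | 36
JV | 55
JV | 55
RF | 8
RF | 8
RF | 31
RF | 31
NULL | NULL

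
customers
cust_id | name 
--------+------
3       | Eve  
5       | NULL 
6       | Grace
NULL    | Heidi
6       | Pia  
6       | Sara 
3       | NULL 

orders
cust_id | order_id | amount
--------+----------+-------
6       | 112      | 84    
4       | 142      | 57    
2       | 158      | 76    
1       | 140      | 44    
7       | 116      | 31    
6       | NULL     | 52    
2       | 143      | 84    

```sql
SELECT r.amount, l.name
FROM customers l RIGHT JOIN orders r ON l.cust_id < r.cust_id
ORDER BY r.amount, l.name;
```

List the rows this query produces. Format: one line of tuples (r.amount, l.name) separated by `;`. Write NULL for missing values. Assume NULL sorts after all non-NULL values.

RIGHT JOIN keeps every row from `orders`; unmatched rows get NULL for `customers`'s columns.
Matching on l.cust_id < r.cust_id. A NULL in a compared column never satisfies the condition.
- l[0] cust_id=3 → 4 match(es) in r → 4 row(s).
- l[1] cust_id=5 → 3 match(es) in r → 3 row(s).
- l[2] cust_id=6 → 1 match(es) in r → 1 row(s).
- l[3] cust_id=NULL → no match.
- l[4] cust_id=6 → 1 match(es) in r → 1 row(s).
- l[5] cust_id=6 → 1 match(es) in r → 1 row(s).
- l[6] cust_id=3 → 4 match(es) in r → 4 row(s).
- 3 row(s) from r found no l partner → padded with NULL.

(31, Eve); (31, Grace); (31, Pia); (31, Sara); (31, NULL); (31, NULL); (44, NULL); (52, Eve); (52, NULL); (52, NULL); (57, Eve); (57, NULL); (76, NULL); (84, Eve); (84, NULL); (84, NULL); (84, NULL)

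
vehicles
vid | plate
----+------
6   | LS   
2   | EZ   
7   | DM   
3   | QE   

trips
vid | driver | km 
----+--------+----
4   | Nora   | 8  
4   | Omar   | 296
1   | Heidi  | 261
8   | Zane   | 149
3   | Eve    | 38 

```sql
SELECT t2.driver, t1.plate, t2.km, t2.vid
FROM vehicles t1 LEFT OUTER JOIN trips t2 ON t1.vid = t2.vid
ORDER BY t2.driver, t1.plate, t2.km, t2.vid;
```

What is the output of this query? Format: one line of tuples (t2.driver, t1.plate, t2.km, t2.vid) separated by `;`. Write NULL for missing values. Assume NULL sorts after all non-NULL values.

(Eve, QE, 38, 3); (NULL, DM, NULL, NULL); (NULL, EZ, NULL, NULL); (NULL, LS, NULL, NULL)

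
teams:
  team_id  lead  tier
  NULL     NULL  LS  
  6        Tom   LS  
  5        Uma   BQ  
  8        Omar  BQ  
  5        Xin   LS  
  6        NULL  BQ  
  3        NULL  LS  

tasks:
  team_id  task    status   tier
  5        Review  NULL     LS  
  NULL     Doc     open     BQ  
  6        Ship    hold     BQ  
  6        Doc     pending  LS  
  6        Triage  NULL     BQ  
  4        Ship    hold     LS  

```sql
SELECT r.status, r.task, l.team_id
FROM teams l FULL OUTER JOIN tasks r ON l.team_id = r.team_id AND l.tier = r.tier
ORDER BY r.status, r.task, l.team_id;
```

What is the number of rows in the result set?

FULL OUTER JOIN keeps every row from both sides; unmatched rows get NULL for the other side's columns.
Matching on l.team_id = r.team_id AND l.tier = r.tier. A NULL in a compared column never satisfies the condition.
- l (team_id=NULL, tier=LS) has no partner → padded with NULL.
- l (team_id=6, tier=LS) pairs with 1 row(s) of r.
- l (team_id=5, tier=BQ) has no partner → padded with NULL.
- l (team_id=8, tier=BQ) has no partner → padded with NULL.
- l (team_id=5, tier=LS) pairs with 1 row(s) of r.
- l (team_id=6, tier=BQ) pairs with 2 row(s) of r.
- l (team_id=3, tier=LS) has no partner → padded with NULL.
- 2 row(s) from r found no l partner → padded with NULL.
Total: 4 matched + 6 padded = 10 rows.

10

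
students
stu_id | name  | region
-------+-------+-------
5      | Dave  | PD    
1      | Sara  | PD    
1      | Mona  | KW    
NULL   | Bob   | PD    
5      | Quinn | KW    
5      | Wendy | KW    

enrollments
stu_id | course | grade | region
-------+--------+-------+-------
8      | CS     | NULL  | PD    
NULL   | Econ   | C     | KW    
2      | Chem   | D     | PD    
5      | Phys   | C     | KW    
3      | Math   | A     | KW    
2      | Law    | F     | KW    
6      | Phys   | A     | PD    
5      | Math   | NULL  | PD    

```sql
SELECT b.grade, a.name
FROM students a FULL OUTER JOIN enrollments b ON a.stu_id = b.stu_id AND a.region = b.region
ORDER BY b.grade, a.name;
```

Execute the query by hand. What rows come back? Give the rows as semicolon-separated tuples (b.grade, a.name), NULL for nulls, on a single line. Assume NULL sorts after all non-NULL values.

(A, NULL); (A, NULL); (C, Quinn); (C, Wendy); (C, NULL); (D, NULL); (F, NULL); (NULL, Bob); (NULL, Dave); (NULL, Mona); (NULL, Sara); (NULL, NULL)

FULL OUTER JOIN keeps every row from both sides; unmatched rows get NULL for the other side's columns.
Matching on a.stu_id = b.stu_id AND a.region = b.region. A NULL in a compared column never satisfies the condition.
- a (stu_id=5, region=PD) pairs with 1 row(s) of b.
- a (stu_id=1, region=PD) has no partner → padded with NULL.
- a (stu_id=1, region=KW) has no partner → padded with NULL.
- a (stu_id=NULL, region=PD) has no partner → padded with NULL.
- a (stu_id=5, region=KW) pairs with 1 row(s) of b.
- a (stu_id=5, region=KW) pairs with 1 row(s) of b.
- 6 b row(s) had no a match → kept, a columns NULL.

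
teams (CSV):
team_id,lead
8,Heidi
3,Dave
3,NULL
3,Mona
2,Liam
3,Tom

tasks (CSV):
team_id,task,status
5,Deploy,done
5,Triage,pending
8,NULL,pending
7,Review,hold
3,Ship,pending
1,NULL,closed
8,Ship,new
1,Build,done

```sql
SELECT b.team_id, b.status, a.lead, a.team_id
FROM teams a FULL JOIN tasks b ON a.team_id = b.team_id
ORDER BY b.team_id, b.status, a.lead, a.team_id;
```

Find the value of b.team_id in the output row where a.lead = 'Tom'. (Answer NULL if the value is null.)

FULL OUTER JOIN keeps every row from both sides; unmatched rows get NULL for the other side's columns.
Matching on a.team_id = b.team_id.
Matched pairs: 6; unmatched a rows kept: 1; unmatched b rows kept: 5.

3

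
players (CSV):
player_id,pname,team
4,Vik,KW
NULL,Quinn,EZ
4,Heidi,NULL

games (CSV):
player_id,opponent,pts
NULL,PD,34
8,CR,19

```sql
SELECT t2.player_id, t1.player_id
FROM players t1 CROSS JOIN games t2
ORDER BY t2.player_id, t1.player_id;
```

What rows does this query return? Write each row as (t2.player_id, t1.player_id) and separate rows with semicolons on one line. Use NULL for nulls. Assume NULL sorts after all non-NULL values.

CROSS JOIN pairs every row of `players` with every row of `games`: 3 × 2 = 6 rows.
After projecting and ordering:
t2.player_id | t1.player_id
8 | 4
8 | 4
8 | NULL
NULL | 4
NULL | 4
NULL | NULL

(8, 4); (8, 4); (8, NULL); (NULL, 4); (NULL, 4); (NULL, NULL)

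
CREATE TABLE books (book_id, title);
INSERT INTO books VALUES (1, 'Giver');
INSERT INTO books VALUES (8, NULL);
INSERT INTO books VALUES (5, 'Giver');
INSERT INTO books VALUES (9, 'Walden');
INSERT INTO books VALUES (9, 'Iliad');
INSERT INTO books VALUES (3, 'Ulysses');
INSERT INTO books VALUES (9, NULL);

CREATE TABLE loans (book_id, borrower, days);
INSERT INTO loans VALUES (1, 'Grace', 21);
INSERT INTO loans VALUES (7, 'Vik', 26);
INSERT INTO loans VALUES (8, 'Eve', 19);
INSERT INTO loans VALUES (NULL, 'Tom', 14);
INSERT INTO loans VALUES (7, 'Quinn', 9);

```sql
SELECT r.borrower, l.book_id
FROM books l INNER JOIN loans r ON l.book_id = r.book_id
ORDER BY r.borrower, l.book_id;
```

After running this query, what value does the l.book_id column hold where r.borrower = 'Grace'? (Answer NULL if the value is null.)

1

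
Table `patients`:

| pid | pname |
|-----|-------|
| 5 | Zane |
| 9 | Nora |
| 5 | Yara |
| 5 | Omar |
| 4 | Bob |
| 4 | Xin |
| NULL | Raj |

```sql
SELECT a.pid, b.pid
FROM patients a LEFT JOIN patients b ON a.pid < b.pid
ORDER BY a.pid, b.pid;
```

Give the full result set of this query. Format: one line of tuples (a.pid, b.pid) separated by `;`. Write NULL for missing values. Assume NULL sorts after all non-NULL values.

(4, 5); (4, 5); (4, 5); (4, 5); (4, 5); (4, 5); (4, 9); (4, 9); (5, 9); (5, 9); (5, 9); (9, NULL); (NULL, NULL)

LEFT JOIN keeps every row from `patients a`; unmatched rows get NULL for `patients b`'s columns.
Matching on a.pid < b.pid. A NULL in a compared column never satisfies the condition.
- a[0] pid=5 → 1 match(es) in b → 1 row(s).
- a[1] pid=9 → no match; kept with NULLs on the b side.
- a[2] pid=5 → 1 match(es) in b → 1 row(s).
- a[3] pid=5 → 1 match(es) in b → 1 row(s).
- a[4] pid=4 → 4 match(es) in b → 4 row(s).
- a[5] pid=4 → 4 match(es) in b → 4 row(s).
- a[6] pid=NULL → no match; kept with NULLs on the b side.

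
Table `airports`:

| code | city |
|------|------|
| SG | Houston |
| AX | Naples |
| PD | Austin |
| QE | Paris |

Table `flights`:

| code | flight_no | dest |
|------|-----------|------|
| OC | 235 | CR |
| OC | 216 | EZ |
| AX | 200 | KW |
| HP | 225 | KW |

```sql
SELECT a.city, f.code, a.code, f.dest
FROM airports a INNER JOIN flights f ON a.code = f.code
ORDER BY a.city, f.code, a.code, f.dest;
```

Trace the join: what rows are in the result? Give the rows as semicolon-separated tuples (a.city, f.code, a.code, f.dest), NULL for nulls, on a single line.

(Naples, AX, AX, KW)

INNER JOIN keeps only pairs where the ON condition holds.
Matching on a.code = f.code.
- a[0] code=SG → no match; dropped.
- a[1] code=AX → 1 match(es) in f → 1 row(s).
- a[2] code=PD → no match; dropped.
- a[3] code=QE → no match; dropped.
After projecting and ordering:
a.city | f.code | a.code | f.dest
Naples | AX | AX | KW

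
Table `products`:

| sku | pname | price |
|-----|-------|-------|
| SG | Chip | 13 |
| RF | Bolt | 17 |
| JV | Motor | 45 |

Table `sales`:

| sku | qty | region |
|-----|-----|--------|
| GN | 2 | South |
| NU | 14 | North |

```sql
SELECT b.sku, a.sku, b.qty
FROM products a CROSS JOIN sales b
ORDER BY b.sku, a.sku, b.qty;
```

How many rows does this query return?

6

CROSS JOIN pairs every row of `products` with every row of `sales`: 3 × 2 = 6 rows.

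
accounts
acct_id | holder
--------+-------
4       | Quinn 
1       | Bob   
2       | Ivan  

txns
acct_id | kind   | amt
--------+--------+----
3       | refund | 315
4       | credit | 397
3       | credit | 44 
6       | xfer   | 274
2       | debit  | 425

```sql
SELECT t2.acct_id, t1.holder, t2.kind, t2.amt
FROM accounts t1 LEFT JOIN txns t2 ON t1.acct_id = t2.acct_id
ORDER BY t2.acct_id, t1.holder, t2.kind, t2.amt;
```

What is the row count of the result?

3

LEFT JOIN keeps every row from `accounts`; unmatched rows get NULL for `txns`'s columns.
Matching on t1.acct_id = t2.acct_id.
Matched pairs: 2; unmatched t1 rows kept: 1.
Total: 2 matched + 1 padded = 3 rows.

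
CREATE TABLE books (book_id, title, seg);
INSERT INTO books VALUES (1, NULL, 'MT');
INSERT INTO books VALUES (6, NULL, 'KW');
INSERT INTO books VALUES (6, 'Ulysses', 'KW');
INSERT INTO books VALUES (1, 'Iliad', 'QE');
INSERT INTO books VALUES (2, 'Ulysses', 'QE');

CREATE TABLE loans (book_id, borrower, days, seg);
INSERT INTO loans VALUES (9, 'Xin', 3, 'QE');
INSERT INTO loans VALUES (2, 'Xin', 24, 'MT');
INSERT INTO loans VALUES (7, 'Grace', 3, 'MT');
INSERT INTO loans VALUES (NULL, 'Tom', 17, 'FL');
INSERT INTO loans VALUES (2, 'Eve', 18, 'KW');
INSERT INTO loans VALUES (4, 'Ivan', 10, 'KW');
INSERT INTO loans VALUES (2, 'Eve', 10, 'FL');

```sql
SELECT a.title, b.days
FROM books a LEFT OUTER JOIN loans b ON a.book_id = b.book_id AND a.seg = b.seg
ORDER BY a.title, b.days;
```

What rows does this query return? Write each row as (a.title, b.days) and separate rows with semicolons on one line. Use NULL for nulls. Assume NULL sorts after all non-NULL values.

LEFT JOIN keeps every row from `books`; unmatched rows get NULL for `loans`'s columns.
Matching on a.book_id = b.book_id AND a.seg = b.seg. A NULL in a compared column never satisfies the condition.
Matched pairs: 0; unmatched a rows kept: 5.

(Iliad, NULL); (Ulysses, NULL); (Ulysses, NULL); (NULL, NULL); (NULL, NULL)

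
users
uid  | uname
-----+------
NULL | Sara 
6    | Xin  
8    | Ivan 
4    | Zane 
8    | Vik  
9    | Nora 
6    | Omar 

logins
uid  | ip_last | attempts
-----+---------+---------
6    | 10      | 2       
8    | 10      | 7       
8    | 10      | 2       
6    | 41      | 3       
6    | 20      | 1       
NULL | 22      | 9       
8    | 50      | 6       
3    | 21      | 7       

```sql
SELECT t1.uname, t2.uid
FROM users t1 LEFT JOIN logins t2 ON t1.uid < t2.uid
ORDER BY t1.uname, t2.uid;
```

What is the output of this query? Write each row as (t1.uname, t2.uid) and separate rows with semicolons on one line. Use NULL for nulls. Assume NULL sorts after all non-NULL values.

LEFT JOIN keeps every row from `users`; unmatched rows get NULL for `logins`'s columns.
Matching on t1.uid < t2.uid. A NULL in a compared column never satisfies the condition.
- t1 (uid=NULL) has no partner → padded with NULL.
- t1 (uid=6) pairs with 3 row(s) of t2.
- t1 (uid=8) has no partner → padded with NULL.
- t1 (uid=4) pairs with 6 row(s) of t2.
- t1 (uid=8) has no partner → padded with NULL.
- t1 (uid=9) has no partner → padded with NULL.
- t1 (uid=6) pairs with 3 row(s) of t2.

(Ivan, NULL); (Nora, NULL); (Omar, 8); (Omar, 8); (Omar, 8); (Sara, NULL); (Vik, NULL); (Xin, 8); (Xin, 8); (Xin, 8); (Zane, 6); (Zane, 6); (Zane, 6); (Zane, 8); (Zane, 8); (Zane, 8)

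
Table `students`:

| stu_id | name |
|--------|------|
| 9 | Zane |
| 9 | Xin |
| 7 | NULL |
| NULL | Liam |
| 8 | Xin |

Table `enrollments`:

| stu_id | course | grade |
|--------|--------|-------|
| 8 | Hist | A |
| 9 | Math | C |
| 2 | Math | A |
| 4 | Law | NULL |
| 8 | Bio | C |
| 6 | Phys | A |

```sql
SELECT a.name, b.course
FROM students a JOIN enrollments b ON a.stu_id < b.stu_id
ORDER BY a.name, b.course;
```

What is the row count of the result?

INNER JOIN keeps only pairs where the ON condition holds.
Matching on a.stu_id < b.stu_id. A NULL in a compared column never satisfies the condition.
- a[0] stu_id=9 → no match; dropped.
- a[1] stu_id=9 → no match; dropped.
- a[2] stu_id=7 → 3 match(es) in b → 3 row(s).
- a[3] stu_id=NULL → no match; dropped.
- a[4] stu_id=8 → 1 match(es) in b → 1 row(s).
Total: 4 rows.

4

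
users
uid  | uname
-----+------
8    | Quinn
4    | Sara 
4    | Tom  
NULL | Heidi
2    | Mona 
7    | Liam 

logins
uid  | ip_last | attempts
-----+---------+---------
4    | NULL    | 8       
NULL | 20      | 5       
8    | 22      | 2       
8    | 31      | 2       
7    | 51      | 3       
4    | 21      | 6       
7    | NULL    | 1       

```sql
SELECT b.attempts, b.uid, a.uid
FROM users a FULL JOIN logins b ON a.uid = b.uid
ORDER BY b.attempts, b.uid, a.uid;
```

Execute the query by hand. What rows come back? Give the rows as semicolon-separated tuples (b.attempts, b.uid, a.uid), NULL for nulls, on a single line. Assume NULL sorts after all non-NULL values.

(1, 7, 7); (2, 8, 8); (2, 8, 8); (3, 7, 7); (5, NULL, NULL); (6, 4, 4); (6, 4, 4); (8, 4, 4); (8, 4, 4); (NULL, NULL, 2); (NULL, NULL, NULL)

FULL OUTER JOIN keeps every row from both sides; unmatched rows get NULL for the other side's columns.
Matching on a.uid = b.uid. A NULL in a compared column never satisfies the condition.
- a (uid=8) pairs with 2 row(s) of b.
- a (uid=4) pairs with 2 row(s) of b.
- a (uid=4) pairs with 2 row(s) of b.
- a (uid=NULL) has no partner → padded with NULL.
- a (uid=2) has no partner → padded with NULL.
- a (uid=7) pairs with 2 row(s) of b.
- plus 1 unmatched b row(s), each kept with NULL a columns.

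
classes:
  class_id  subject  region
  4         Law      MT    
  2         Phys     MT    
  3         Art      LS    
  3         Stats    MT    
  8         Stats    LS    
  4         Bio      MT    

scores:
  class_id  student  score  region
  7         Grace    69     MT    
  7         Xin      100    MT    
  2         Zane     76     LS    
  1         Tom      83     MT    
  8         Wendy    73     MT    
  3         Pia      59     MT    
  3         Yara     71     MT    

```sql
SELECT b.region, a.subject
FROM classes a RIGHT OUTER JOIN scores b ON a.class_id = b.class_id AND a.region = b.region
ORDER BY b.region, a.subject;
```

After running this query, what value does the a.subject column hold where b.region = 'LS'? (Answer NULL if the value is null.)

NULL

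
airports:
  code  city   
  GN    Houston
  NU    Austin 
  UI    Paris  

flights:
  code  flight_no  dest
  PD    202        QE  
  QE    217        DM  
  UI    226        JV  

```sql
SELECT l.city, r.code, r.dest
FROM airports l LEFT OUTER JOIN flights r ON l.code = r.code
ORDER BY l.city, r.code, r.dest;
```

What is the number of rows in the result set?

3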